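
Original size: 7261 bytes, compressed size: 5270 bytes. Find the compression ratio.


Ratio = original / compressed = 7261 / 5270 = 1.3778

1.3778


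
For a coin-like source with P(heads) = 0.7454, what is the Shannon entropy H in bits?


H = -p*log2(p) - (1-p)*log2(1-p). -0.7454*log2(0.7454) = 0.315985; -0.2546*log2(0.2546) = 0.502503. H = 0.315985 + 0.502503 = 0.8185

0.8185 bits


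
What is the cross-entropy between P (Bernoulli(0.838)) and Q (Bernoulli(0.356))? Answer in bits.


H(P,Q) = -p*log2(q) - (1-p)*log2(1-q). -0.838*log2(0.356) = 1.248663; -0.162*log2(0.644) = 0.102849. H(P,Q) = 1.248663 + 0.102849 = 1.3515

1.3515 bits


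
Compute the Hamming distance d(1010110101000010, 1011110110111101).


Count differing positions: . . . ^ . . . . ^ ^ ^ ^ ^ ^ ^ ^ = 9 differences

9


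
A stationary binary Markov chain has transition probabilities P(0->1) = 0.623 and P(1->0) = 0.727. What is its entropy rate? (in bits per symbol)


Stationary distribution: pi_0 = p10/(p01+p10) = 0.5385, pi_1 = 0.4615. Entropy rate H' = pi_0*H(p01) + pi_1*H(p10) = 0.5385*0.9559 + 0.4615*0.8457 = 0.9051

0.9051 bits/symbol


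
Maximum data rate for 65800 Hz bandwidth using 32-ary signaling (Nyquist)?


Rate = 2 * B * log2(M) = 2 * 65800 * 5.0 = 658000.0

658000.0 bps


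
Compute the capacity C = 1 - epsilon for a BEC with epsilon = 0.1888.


C = 1 - epsilon = 1 - 0.1888 = 0.8112

0.8112 bits


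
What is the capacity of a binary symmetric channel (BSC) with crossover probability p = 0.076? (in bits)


H(p) = -p*log2(p) - (1-p)*log2(1-p) = -0.076*log2(0.076) - 0.924*log2(0.924) = 0.282557 + 0.105369 = 0.3879. C = 1 - H(p) = 1 - 0.3879 = 0.6121

0.6121 bits


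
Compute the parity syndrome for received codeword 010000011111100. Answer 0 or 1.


Syndrome = XOR of all bits = 0 XOR 1 XOR 0 XOR 0 XOR 0 XOR 0 XOR 0 XOR 1 XOR 1 XOR 1 XOR 1 XOR 1 XOR 1 XOR 0 XOR 0 = 1

1


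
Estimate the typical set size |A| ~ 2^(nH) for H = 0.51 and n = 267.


log2|A_typical| = nH = 267 * 0.51 = 136.17, so |A_typical| ~ 2^136.17 = 9.801e+40

9.801e+40


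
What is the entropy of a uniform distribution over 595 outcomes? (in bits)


H = log2(n) = log2(595) = 9.2167

9.2167 bits


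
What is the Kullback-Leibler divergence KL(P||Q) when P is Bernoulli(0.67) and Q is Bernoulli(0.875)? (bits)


KL = p*log2(p/q) + (1-p)*log2((1-p)/(1-q)) = 0.67*log2(0.67/0.875) + 0.33*log2(0.33/0.125) = 0.2041

0.2041 bits


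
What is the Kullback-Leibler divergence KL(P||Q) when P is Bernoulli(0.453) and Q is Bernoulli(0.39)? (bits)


KL = p*log2(p/q) + (1-p)*log2((1-p)/(1-q)) = 0.453*log2(0.453/0.39) + 0.547*log2(0.547/0.61) = 0.0118

0.0118 bits


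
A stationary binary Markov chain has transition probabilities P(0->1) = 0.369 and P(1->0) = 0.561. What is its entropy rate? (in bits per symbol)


Stationary distribution: pi_0 = p10/(p01+p10) = 0.6032, pi_1 = 0.3968. Entropy rate H' = pi_0*H(p01) + pi_1*H(p10) = 0.6032*0.9499 + 0.3968*0.9892 = 0.9655

0.9655 bits/symbol


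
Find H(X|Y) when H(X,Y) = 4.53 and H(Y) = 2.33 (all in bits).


H(X|Y) = H(X,Y) - H(Y) = 4.53 - 2.33 = 2.2

2.2 bits


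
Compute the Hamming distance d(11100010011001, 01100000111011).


Count differing positions: ^ . . . . . ^ . ^ . . . ^ . = 4 differences

4


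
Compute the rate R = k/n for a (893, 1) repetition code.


Rate = k/n = 1/893

1/893


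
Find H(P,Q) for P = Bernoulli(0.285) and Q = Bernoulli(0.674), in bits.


H(P,Q) = -p*log2(q) - (1-p)*log2(1-q). -0.285*log2(0.674) = 0.162216; -0.715*log2(0.326) = 1.156195. H(P,Q) = 0.162216 + 1.156195 = 1.3184

1.3184 bits


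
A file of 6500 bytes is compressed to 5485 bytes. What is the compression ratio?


Ratio = original / compressed = 6500 / 5485 = 1.1851

1.1851


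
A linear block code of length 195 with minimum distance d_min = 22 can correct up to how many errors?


Correction capability = floor((d-1)/2) = floor((22-1)/2) = 10

10 errors


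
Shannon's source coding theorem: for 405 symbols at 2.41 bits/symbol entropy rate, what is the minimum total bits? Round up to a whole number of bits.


Minimum bits >= n * H = 405 * 2.41 = 976.05, rounded up to a whole number of bits = 977

977 bits


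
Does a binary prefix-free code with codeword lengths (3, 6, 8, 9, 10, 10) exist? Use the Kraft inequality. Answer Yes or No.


Kraft sum = sum(2^(-l_i)) = 0.1484, need <= 1. Result: satisfied (a binary prefix-free code with these lengths exists)

Yes


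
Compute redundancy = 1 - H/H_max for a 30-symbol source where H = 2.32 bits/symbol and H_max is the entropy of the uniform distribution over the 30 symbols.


H_max = log2(K) = log2(30) = 4.9069 bits/symbol. Redundancy = 1 - H/H_max = 1 - 2.32/4.9069 = 1 - 0.4728 = 0.5272

0.5272


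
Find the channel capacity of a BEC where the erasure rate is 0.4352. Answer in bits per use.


C = 1 - epsilon = 1 - 0.4352 = 0.5648

0.5648 bits


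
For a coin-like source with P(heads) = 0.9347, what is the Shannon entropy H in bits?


H = -p*log2(p) - (1-p)*log2(1-p). -0.9347*log2(0.9347) = 0.091063; -0.0653*log2(0.0653) = 0.257071. H = 0.091063 + 0.257071 = 0.3481

0.3481 bits


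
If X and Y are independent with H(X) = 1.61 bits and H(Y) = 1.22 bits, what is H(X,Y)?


For independent variables, H(X,Y) = H(X) + H(Y) = 1.61 + 1.22 = 2.83

2.83 bits


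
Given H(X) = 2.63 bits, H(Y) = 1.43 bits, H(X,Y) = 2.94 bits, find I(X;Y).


I(X;Y) = H(X) + H(Y) - H(X,Y) = 2.63 + 1.43 - 2.94 = 1.12

1.12 bits


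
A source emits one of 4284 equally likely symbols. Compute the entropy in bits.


H = log2(n) = log2(4284) = 12.0647

12.0647 bits


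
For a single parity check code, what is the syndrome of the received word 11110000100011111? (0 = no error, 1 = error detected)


Syndrome = XOR of all bits = 1 XOR 1 XOR 1 XOR 1 XOR 0 XOR 0 XOR 0 XOR 0 XOR 1 XOR 0 XOR 0 XOR 0 XOR 1 XOR 1 XOR 1 XOR 1 XOR 1 = 0

0


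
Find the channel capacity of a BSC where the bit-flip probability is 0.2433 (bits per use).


H(p) = -p*log2(p) - (1-p)*log2(1-p) = -0.2433*log2(0.2433) - 0.7567*log2(0.7567) = 0.496135 + 0.304350 = 0.8005. C = 1 - H(p) = 1 - 0.8005 = 0.1995

0.1995 bits


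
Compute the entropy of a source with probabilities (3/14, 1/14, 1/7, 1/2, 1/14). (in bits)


H = -sum(p_i * log2(p_i)). Terms: -(3/14)*log2(3/14) = 0.476227; -(1/14)*log2(1/14) = 0.271954; -(1/7)*log2(1/7) = 0.401051; -(1/2)*log2(1/2) = 0.500000; -(1/14)*log2(1/14) = 0.271954. H = 0.476227 + 0.271954 + 0.401051 + 0.500000 + 0.271954 = 1.9212

1.9212 bits


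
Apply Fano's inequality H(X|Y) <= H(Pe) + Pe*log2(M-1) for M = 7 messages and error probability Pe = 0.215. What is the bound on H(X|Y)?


H(Pe) = -Pe*log2(Pe) - (1-Pe)*log2(1-Pe) = -0.215*log2(0.215) - 0.785*log2(0.785) = 0.476782 + 0.274150 = 0.7509. Pe*log2(M-1) = 0.215*log2(6) = 0.555767. Bound = H(Pe) + Pe*log2(M-1) = 0.476782 + 0.274150 + 0.555767 = 1.3067

1.3067 bits


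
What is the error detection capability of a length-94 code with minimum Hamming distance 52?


Detection capability = d_min - 1 = 52 - 1 = 51

51 errors


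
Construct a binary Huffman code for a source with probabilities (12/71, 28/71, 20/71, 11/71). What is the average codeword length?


Huffman construction (repeatedly merge the two least-probable nodes; each merge adds 1 bit to every symbol beneath it): 11/71 + 12/71 = 23/71; 20/71 + 23/71 = 43/71; 28/71 + 43/71 = 1. Resulting codeword lengths (in the order the probabilities were given): (3, 1, 2, 3). L_avg = sum(p_i * l_i) = 12/71*3 + 28/71*1 + 20/71*2 + 11/71*3 = 137/71 = 1.9296

1.9296 bits


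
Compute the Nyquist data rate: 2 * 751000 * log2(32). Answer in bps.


Rate = 2 * B * log2(M) = 2 * 751000 * 5.0 = 7510000.0

7510000.0 bps


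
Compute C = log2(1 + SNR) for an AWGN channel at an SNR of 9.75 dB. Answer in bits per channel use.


SNR_linear = 10^(9.75/10) = 9.4406; C = log2(1 + SNR_linear) = log2(1 + 9.4406) = 3.3841

3.3841 bits/channel use


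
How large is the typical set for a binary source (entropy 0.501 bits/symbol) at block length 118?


log2|A_typical| = nH = 118 * 0.501 = 59.118, so |A_typical| ~ 2^59.118 = 6.256e+17

6.256e+17


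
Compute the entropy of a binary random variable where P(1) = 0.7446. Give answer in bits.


H = -p*log2(p) - (1-p)*log2(1-p). -0.7446*log2(0.7446) = 0.316799; -0.2554*log2(0.2554) = 0.502926. H = 0.316799 + 0.502926 = 0.8197

0.8197 bits


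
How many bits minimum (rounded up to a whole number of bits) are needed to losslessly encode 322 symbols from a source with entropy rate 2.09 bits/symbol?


Minimum bits >= n * H = 322 * 2.09 = 672.98, rounded up to a whole number of bits = 673

673 bits


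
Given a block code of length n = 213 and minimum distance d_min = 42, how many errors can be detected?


Detection capability = d_min - 1 = 42 - 1 = 41

41 errors


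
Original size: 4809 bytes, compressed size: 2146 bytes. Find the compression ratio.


Ratio = original / compressed = 4809 / 2146 = 2.2409

2.2409


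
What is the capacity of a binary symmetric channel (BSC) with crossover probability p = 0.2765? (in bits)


H(p) = -p*log2(p) - (1-p)*log2(1-p) = -0.2765*log2(0.2765) - 0.7235*log2(0.7235) = 0.512810 + 0.337828 = 0.8506. C = 1 - H(p) = 1 - 0.8506 = 0.1494

0.1494 bits


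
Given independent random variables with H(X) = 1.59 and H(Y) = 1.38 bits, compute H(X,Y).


For independent variables, H(X,Y) = H(X) + H(Y) = 1.59 + 1.38 = 2.97

2.97 bits


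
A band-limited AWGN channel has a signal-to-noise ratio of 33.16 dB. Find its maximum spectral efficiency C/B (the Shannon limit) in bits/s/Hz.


SNR_linear = 10^(33.16/10) = 2070.1413; C/B = log2(1 + SNR_linear) = log2(1 + 2070.1413) = 11.0162

11.0162 bits/s/Hz


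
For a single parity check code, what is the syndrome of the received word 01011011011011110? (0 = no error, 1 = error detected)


Syndrome = XOR of all bits = 0 XOR 1 XOR 0 XOR 1 XOR 1 XOR 0 XOR 1 XOR 1 XOR 0 XOR 1 XOR 1 XOR 0 XOR 1 XOR 1 XOR 1 XOR 1 XOR 0 = 1

1


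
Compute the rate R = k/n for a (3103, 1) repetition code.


Rate = k/n = 1/3103

1/3103


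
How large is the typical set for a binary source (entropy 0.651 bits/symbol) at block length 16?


log2|A_typical| = nH = 16 * 0.651 = 10.416, so |A_typical| ~ 2^10.416 = 1.366e+03

1.366e+03


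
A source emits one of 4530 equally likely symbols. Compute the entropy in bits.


H = log2(n) = log2(4530) = 12.1453

12.1453 bits


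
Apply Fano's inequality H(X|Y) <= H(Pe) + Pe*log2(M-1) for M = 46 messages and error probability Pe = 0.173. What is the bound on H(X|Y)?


H(Pe) = -Pe*log2(Pe) - (1-Pe)*log2(1-Pe) = -0.173*log2(0.173) - 0.827*log2(0.827) = 0.437890 + 0.226632 = 0.6645. Pe*log2(M-1) = 0.173*log2(45) = 0.950091. Bound = H(Pe) + Pe*log2(M-1) = 0.437890 + 0.226632 + 0.950091 = 1.6146

1.6146 bits


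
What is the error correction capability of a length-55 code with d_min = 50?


Correction capability = floor((d-1)/2) = floor((50-1)/2) = 24

24 errors


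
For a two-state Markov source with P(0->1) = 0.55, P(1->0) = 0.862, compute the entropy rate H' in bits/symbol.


Stationary distribution: pi_0 = p10/(p01+p10) = 0.6105, pi_1 = 0.3895. Entropy rate H' = pi_0*H(p01) + pi_1*H(p10) = 0.6105*0.9928 + 0.3895*0.579 = 0.8316

0.8316 bits/symbol


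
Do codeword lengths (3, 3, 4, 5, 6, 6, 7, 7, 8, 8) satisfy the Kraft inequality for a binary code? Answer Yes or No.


Kraft sum = sum(2^(-l_i)) = 0.3984, need <= 1. Result: satisfied (a binary prefix-free code with these lengths exists)

Yes


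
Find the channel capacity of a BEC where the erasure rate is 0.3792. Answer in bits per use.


C = 1 - epsilon = 1 - 0.3792 = 0.6208

0.6208 bits


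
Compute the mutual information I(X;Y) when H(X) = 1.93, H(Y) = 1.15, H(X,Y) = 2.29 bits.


I(X;Y) = H(X) + H(Y) - H(X,Y) = 1.93 + 1.15 - 2.29 = 0.79

0.79 bits


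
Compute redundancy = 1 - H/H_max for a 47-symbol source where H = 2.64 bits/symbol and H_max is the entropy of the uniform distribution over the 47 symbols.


H_max = log2(K) = log2(47) = 5.5546 bits/symbol. Redundancy = 1 - H/H_max = 1 - 2.64/5.5546 = 1 - 0.4753 = 0.5247

0.5247


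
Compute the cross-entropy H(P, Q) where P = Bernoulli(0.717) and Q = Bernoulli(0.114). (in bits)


H(P,Q) = -p*log2(q) - (1-p)*log2(1-q). -0.717*log2(0.114) = 2.246285; -0.283*log2(0.886) = 0.049418. H(P,Q) = 2.246285 + 0.049418 = 2.2957

2.2957 bits


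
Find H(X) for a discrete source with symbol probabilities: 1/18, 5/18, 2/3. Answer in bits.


H = -sum(p_i * log2(p_i)). Terms: -(1/18)*log2(1/18) = 0.231663; -(5/18)*log2(5/18) = 0.513332; -(2/3)*log2(2/3) = 0.389975. H = 0.231663 + 0.513332 + 0.389975 = 1.135

1.135 bits


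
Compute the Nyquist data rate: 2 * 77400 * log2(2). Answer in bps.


Rate = 2 * B * log2(M) = 2 * 77400 * 1.0 = 154800.0

154800.0 bps


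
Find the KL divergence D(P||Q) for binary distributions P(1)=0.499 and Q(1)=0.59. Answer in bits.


KL = p*log2(p/q) + (1-p)*log2((1-p)/(1-q)) = 0.499*log2(0.499/0.59) + 0.501*log2(0.501/0.41) = 0.0243

0.0243 bits


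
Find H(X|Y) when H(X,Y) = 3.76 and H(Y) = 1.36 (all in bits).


H(X|Y) = H(X,Y) - H(Y) = 3.76 - 1.36 = 2.4

2.4 bits


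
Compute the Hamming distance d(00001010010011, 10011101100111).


Count differing positions: ^ . . ^ . ^ ^ ^ ^ ^ . ^ . . = 8 differences

8


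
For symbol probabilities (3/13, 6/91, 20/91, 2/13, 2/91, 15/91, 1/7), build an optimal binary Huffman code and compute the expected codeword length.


Huffman construction (repeatedly merge the two least-probable nodes; each merge adds 1 bit to every symbol beneath it): 2/91 + 6/91 = 8/91; 8/91 + 1/7 = 3/13; 2/13 + 15/91 = 29/91; 20/91 + 3/13 = 41/91; 3/13 + 29/91 = 50/91; 41/91 + 50/91 = 1. Resulting codeword lengths (in the order the probabilities were given): (2, 4, 2, 3, 4, 3, 3). L_avg = sum(p_i * l_i) = 3/13*2 + 6/91*4 + 20/91*2 + 2/13*3 + 2/91*4 + 15/91*3 + 1/7*3 = 240/91 = 2.6374

2.6374 bits


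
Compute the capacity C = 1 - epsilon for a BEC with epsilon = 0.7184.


C = 1 - epsilon = 1 - 0.7184 = 0.2816

0.2816 bits


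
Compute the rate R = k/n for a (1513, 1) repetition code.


Rate = k/n = 1/1513

1/1513


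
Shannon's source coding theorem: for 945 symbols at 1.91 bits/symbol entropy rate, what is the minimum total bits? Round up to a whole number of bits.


Minimum bits >= n * H = 945 * 1.91 = 1804.95, rounded up to a whole number of bits = 1805

1805 bits


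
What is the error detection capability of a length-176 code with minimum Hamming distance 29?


Detection capability = d_min - 1 = 29 - 1 = 28

28 errors


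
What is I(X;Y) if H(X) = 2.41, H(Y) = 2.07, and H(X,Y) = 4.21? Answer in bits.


I(X;Y) = H(X) + H(Y) - H(X,Y) = 2.41 + 2.07 - 4.21 = 0.27

0.27 bits


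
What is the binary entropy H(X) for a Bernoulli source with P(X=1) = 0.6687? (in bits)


H = -p*log2(p) - (1-p)*log2(1-p). -0.6687*log2(0.6687) = 0.388226; -0.3313*log2(0.3313) = 0.528023. H = 0.388226 + 0.528023 = 0.9162

0.9162 bits


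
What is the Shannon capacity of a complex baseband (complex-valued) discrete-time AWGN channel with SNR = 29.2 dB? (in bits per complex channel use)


SNR_linear = 10^(29.2/10) = 831.7638; C = log2(1 + SNR_linear) = log2(1 + 831.7638) = 9.7018

9.7018 bits/channel use


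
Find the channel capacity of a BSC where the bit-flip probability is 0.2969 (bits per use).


H(p) = -p*log2(p) - (1-p)*log2(1-p) = -0.2969*log2(0.2969) - 0.7031*log2(0.7031) = 0.520154 + 0.357314 = 0.8775. C = 1 - H(p) = 1 - 0.8775 = 0.1225

0.1225 bits


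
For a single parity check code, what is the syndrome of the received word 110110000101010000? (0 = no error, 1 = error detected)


Syndrome = XOR of all bits = 1 XOR 1 XOR 0 XOR 1 XOR 1 XOR 0 XOR 0 XOR 0 XOR 0 XOR 1 XOR 0 XOR 1 XOR 0 XOR 1 XOR 0 XOR 0 XOR 0 XOR 0 = 1

1


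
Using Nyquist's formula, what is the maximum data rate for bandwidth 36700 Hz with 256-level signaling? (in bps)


Rate = 2 * B * log2(M) = 2 * 36700 * 8.0 = 587200.0

587200.0 bps


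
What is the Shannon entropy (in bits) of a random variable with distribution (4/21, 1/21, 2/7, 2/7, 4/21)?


H = -sum(p_i * log2(p_i)). Terms: -(4/21)*log2(4/21) = 0.455680; -(1/21)*log2(1/21) = 0.209158; -(2/7)*log2(2/7) = 0.516387; -(2/7)*log2(2/7) = 0.516387; -(4/21)*log2(4/21) = 0.455680. H = 0.455680 + 0.209158 + 0.516387 + 0.516387 + 0.455680 = 2.1533

2.1533 bits


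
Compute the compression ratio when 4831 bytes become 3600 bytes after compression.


Ratio = original / compressed = 4831 / 3600 = 1.3419

1.3419


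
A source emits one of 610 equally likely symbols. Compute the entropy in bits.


H = log2(n) = log2(610) = 9.2527

9.2527 bits


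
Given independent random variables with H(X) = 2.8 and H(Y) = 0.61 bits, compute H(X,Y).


For independent variables, H(X,Y) = H(X) + H(Y) = 2.8 + 0.61 = 3.41

3.41 bits


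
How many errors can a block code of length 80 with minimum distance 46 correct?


Correction capability = floor((d-1)/2) = floor((46-1)/2) = 22

22 errors


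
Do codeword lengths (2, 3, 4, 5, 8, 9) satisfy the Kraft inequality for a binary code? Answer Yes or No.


Kraft sum = sum(2^(-l_i)) = 0.4746, need <= 1. Result: satisfied (a binary prefix-free code with these lengths exists)

Yes


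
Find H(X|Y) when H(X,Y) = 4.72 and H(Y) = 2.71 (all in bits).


H(X|Y) = H(X,Y) - H(Y) = 4.72 - 2.71 = 2.01

2.01 bits


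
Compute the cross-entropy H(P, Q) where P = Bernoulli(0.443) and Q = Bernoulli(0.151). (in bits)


H(P,Q) = -p*log2(q) - (1-p)*log2(1-q). -0.443*log2(0.151) = 1.208229; -0.557*log2(0.849) = 0.131543. H(P,Q) = 1.208229 + 0.131543 = 1.3398

1.3398 bits


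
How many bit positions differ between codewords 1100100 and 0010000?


Count differing positions: ^ ^ ^ . ^ . . = 4 differences

4


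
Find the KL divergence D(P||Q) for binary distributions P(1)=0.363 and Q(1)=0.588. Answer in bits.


KL = p*log2(p/q) + (1-p)*log2((1-p)/(1-q)) = 0.363*log2(0.363/0.588) + 0.637*log2(0.637/0.412) = 0.1479

0.1479 bits


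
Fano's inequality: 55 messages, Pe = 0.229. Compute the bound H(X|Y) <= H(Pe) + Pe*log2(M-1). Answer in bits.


H(Pe) = -Pe*log2(Pe) - (1-Pe)*log2(1-Pe) = -0.229*log2(0.229) - 0.771*log2(0.771) = 0.486987 + 0.289277 = 0.7763. Pe*log2(M-1) = 0.229*log2(54) = 1.317869. Bound = H(Pe) + Pe*log2(M-1) = 0.486987 + 0.289277 + 1.317869 = 2.0941

2.0941 bits


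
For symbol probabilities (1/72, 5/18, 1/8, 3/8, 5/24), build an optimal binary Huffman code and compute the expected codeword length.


Huffman construction (repeatedly merge the two least-probable nodes; each merge adds 1 bit to every symbol beneath it): 1/72 + 1/8 = 5/36; 5/36 + 5/24 = 25/72; 5/18 + 25/72 = 5/8; 3/8 + 5/8 = 1. Resulting codeword lengths (in the order the probabilities were given): (4, 2, 4, 1, 3). L_avg = sum(p_i * l_i) = 1/72*4 + 5/18*2 + 1/8*4 + 3/8*1 + 5/24*3 = 19/9 = 2.1111

2.1111 bits


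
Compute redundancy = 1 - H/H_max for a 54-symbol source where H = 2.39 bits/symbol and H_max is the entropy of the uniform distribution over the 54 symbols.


H_max = log2(K) = log2(54) = 5.7549 bits/symbol. Redundancy = 1 - H/H_max = 1 - 2.39/5.7549 = 1 - 0.4153 = 0.5847

0.5847


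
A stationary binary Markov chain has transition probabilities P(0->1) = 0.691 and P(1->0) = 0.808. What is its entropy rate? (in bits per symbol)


Stationary distribution: pi_0 = p10/(p01+p10) = 0.539, pi_1 = 0.461. Entropy rate H' = pi_0*H(p01) + pi_1*H(p10) = 0.539*0.892 + 0.461*0.7056 = 0.8061

0.8061 bits/symbol


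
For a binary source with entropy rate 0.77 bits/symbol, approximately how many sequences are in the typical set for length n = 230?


log2|A_typical| = nH = 230 * 0.77 = 177.1, so |A_typical| ~ 2^177.1 = 2.053e+53

2.053e+53


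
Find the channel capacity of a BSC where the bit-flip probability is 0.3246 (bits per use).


H(p) = -p*log2(p) - (1-p)*log2(1-p) = -0.3246*log2(0.3246) - 0.6754*log2(0.6754) = 0.526912 + 0.382402 = 0.9093. C = 1 - H(p) = 1 - 0.9093 = 0.0907

0.0907 bits


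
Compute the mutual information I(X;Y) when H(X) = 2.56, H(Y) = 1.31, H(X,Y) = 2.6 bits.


I(X;Y) = H(X) + H(Y) - H(X,Y) = 2.56 + 1.31 - 2.6 = 1.27

1.27 bits


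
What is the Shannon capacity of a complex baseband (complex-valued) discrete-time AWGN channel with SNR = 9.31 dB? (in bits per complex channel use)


SNR_linear = 10^(9.31/10) = 8.531; C = log2(1 + SNR_linear) = log2(1 + 8.531) = 3.2526

3.2526 bits/channel use


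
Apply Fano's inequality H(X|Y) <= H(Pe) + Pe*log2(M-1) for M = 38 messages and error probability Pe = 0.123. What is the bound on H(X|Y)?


H(Pe) = -Pe*log2(Pe) - (1-Pe)*log2(1-Pe) = -0.123*log2(0.123) - 0.877*log2(0.877) = 0.371862 + 0.166061 = 0.5379. Pe*log2(M-1) = 0.123*log2(37) = 0.640763. Bound = H(Pe) + Pe*log2(M-1) = 0.371862 + 0.166061 + 0.640763 = 1.1787

1.1787 bits


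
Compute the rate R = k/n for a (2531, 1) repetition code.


Rate = k/n = 1/2531

1/2531


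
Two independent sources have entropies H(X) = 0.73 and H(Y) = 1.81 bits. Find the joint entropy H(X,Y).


For independent variables, H(X,Y) = H(X) + H(Y) = 0.73 + 1.81 = 2.54

2.54 bits


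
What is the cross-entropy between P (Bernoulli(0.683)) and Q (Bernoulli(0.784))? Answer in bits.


H(P,Q) = -p*log2(q) - (1-p)*log2(1-q). -0.683*log2(0.784) = 0.239784; -0.317*log2(0.216) = 0.700854. H(P,Q) = 0.239784 + 0.700854 = 0.9406

0.9406 bits


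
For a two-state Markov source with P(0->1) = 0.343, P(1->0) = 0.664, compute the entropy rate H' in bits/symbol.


Stationary distribution: pi_0 = p10/(p01+p10) = 0.6594, pi_1 = 0.3406. Entropy rate H' = pi_0*H(p01) + pi_1*H(p10) = 0.6594*0.9277 + 0.3406*0.9209 = 0.9254

0.9254 bits/symbol


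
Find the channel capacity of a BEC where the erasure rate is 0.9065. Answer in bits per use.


C = 1 - epsilon = 1 - 0.9065 = 0.0935

0.0935 bits


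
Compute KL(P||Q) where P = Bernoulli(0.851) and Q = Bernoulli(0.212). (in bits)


KL = p*log2(p/q) + (1-p)*log2((1-p)/(1-q)) = 0.851*log2(0.851/0.212) + 0.149*log2(0.149/0.788) = 1.3483

1.3483 bits


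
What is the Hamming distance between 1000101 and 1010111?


Count differing positions: . . ^ . . ^ . = 2 differences

2


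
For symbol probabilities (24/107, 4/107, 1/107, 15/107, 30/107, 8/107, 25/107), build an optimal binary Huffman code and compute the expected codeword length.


Huffman construction (repeatedly merge the two least-probable nodes; each merge adds 1 bit to every symbol beneath it): 1/107 + 4/107 = 5/107; 5/107 + 8/107 = 13/107; 13/107 + 15/107 = 28/107; 24/107 + 25/107 = 49/107; 28/107 + 30/107 = 58/107; 49/107 + 58/107 = 1. Resulting codeword lengths (in the order the probabilities were given): (2, 5, 5, 3, 2, 4, 2). L_avg = sum(p_i * l_i) = 24/107*2 + 4/107*5 + 1/107*5 + 15/107*3 + 30/107*2 + 8/107*4 + 25/107*2 = 260/107 = 2.4299

2.4299 bits


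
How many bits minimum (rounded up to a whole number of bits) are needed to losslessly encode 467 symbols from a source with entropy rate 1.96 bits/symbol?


Minimum bits >= n * H = 467 * 1.96 = 915.32, rounded up to a whole number of bits = 916

916 bits


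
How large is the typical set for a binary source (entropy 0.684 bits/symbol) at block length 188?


log2|A_typical| = nH = 188 * 0.684 = 128.592, so |A_typical| ~ 2^128.592 = 5.129e+38

5.129e+38


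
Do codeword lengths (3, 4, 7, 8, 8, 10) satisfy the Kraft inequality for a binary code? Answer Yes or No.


Kraft sum = sum(2^(-l_i)) = 0.2041, need <= 1. Result: satisfied (a binary prefix-free code with these lengths exists)

Yes


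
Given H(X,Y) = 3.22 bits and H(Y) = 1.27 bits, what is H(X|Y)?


H(X|Y) = H(X,Y) - H(Y) = 3.22 - 1.27 = 1.95

1.95 bits


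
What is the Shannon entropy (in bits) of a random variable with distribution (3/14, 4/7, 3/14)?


H = -sum(p_i * log2(p_i)). Terms: -(3/14)*log2(3/14) = 0.476227; -(4/7)*log2(4/7) = 0.461346; -(3/14)*log2(3/14) = 0.476227. H = 0.476227 + 0.461346 + 0.476227 = 1.4138

1.4138 bits


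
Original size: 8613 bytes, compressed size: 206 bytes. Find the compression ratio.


Ratio = original / compressed = 8613 / 206 = 41.8107

41.8107


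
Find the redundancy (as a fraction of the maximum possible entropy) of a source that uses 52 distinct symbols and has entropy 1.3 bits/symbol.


H_max = log2(K) = log2(52) = 5.7004 bits/symbol. Redundancy = 1 - H/H_max = 1 - 1.3/5.7004 = 1 - 0.2281 = 0.7719

0.7719


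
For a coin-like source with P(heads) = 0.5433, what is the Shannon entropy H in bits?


H = -p*log2(p) - (1-p)*log2(1-p). -0.5433*log2(0.5433) = 0.478201; -0.4567*log2(0.4567) = 0.516382. H = 0.478201 + 0.516382 = 0.9946

0.9946 bits


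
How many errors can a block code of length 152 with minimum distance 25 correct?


Correction capability = floor((d-1)/2) = floor((25-1)/2) = 12

12 errors


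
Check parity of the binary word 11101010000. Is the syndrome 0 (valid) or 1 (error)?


Syndrome = XOR of all bits = 1 XOR 1 XOR 1 XOR 0 XOR 1 XOR 0 XOR 1 XOR 0 XOR 0 XOR 0 XOR 0 = 1

1


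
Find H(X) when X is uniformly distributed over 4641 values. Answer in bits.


H = log2(n) = log2(4641) = 12.1802

12.1802 bits


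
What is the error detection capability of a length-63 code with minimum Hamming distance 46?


Detection capability = d_min - 1 = 46 - 1 = 45

45 errors


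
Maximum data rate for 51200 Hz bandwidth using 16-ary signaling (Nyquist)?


Rate = 2 * B * log2(M) = 2 * 51200 * 4.0 = 409600.0

409600.0 bps


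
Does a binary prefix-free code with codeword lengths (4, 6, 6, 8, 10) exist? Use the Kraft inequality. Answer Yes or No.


Kraft sum = sum(2^(-l_i)) = 0.0986, need <= 1. Result: satisfied (a binary prefix-free code with these lengths exists)

Yes


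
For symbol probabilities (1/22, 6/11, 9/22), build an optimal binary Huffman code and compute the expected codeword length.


Huffman construction (repeatedly merge the two least-probable nodes; each merge adds 1 bit to every symbol beneath it): 1/22 + 9/22 = 5/11; 5/11 + 6/11 = 1. Resulting codeword lengths (in the order the probabilities were given): (2, 1, 2). L_avg = sum(p_i * l_i) = 1/22*2 + 6/11*1 + 9/22*2 = 16/11 = 1.4545

1.4545 bits


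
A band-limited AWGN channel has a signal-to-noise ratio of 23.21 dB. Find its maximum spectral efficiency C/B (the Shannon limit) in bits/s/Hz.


SNR_linear = 10^(23.21/10) = 209.4112; C/B = log2(1 + SNR_linear) = log2(1 + 209.4112) = 7.7171

7.7171 bits/s/Hz


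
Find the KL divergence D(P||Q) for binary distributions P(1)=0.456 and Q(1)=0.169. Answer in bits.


KL = p*log2(p/q) + (1-p)*log2((1-p)/(1-q)) = 0.456*log2(0.456/0.169) + 0.544*log2(0.544/0.831) = 0.3205

0.3205 bits


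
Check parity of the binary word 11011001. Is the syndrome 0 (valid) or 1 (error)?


Syndrome = XOR of all bits = 1 XOR 1 XOR 0 XOR 1 XOR 1 XOR 0 XOR 0 XOR 1 = 1

1


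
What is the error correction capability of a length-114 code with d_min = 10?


Correction capability = floor((d-1)/2) = floor((10-1)/2) = 4

4 errors


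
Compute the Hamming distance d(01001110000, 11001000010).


Count differing positions: ^ . . . . ^ ^ . . ^ . = 4 differences

4


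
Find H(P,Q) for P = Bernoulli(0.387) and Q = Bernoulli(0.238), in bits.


H(P,Q) = -p*log2(q) - (1-p)*log2(1-q). -0.387*log2(0.238) = 0.801464; -0.613*log2(0.762) = 0.240380. H(P,Q) = 0.801464 + 0.240380 = 1.0418

1.0418 bits


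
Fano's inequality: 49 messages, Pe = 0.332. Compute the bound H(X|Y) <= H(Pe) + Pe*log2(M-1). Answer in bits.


H(Pe) = -Pe*log2(Pe) - (1-Pe)*log2(1-Pe) = -0.332*log2(0.332) - 0.668*log2(0.668) = 0.528127 + 0.388829 = 0.917. Pe*log2(M-1) = 0.332*log2(48) = 1.854208. Bound = H(Pe) + Pe*log2(M-1) = 0.528127 + 0.388829 + 1.854208 = 2.7712

2.7712 bits


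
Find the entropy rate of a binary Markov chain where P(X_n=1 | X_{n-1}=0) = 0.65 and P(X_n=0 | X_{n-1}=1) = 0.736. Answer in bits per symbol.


Stationary distribution: pi_0 = p10/(p01+p10) = 0.531, pi_1 = 0.469. Entropy rate H' = pi_0*H(p01) + pi_1*H(p10) = 0.531*0.9341 + 0.469*0.8327 = 0.8865

0.8865 bits/symbol


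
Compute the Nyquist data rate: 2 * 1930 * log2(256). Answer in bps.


Rate = 2 * B * log2(M) = 2 * 1930 * 8.0 = 30880.0

30880.0 bps


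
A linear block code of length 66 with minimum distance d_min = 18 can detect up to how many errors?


Detection capability = d_min - 1 = 18 - 1 = 17

17 errors


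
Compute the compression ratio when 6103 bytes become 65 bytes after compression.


Ratio = original / compressed = 6103 / 65 = 93.8923

93.8923


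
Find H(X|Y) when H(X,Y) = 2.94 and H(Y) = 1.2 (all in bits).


H(X|Y) = H(X,Y) - H(Y) = 2.94 - 1.2 = 1.74

1.74 bits


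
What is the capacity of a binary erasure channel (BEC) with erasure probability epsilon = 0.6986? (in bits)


C = 1 - epsilon = 1 - 0.6986 = 0.3014

0.3014 bits


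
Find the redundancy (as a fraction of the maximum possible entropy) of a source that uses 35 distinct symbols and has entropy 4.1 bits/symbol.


H_max = log2(K) = log2(35) = 5.1293 bits/symbol. Redundancy = 1 - H/H_max = 1 - 4.1/5.1293 = 1 - 0.7993 = 0.2007

0.2007


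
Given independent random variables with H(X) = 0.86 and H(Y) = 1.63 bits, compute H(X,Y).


For independent variables, H(X,Y) = H(X) + H(Y) = 0.86 + 1.63 = 2.49

2.49 bits


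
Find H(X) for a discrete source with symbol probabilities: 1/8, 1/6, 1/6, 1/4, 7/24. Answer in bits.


H = -sum(p_i * log2(p_i)). Terms: -(1/8)*log2(1/8) = 0.375000; -(1/6)*log2(1/6) = 0.430827; -(1/6)*log2(1/6) = 0.430827; -(1/4)*log2(1/4) = 0.500000; -(7/24)*log2(7/24) = 0.518469. H = 0.375000 + 0.430827 + 0.430827 + 0.500000 + 0.518469 = 2.2551

2.2551 bits


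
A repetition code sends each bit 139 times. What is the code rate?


Rate = k/n = 1/139

1/139


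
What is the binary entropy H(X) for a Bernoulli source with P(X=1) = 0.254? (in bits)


H = -p*log2(p) - (1-p)*log2(1-p). -0.254*log2(0.254) = 0.502183; -0.746*log2(0.746) = 0.315373. H = 0.502183 + 0.315373 = 0.8176

0.8176 bits


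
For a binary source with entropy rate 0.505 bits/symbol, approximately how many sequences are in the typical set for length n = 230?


log2|A_typical| = nH = 230 * 0.505 = 116.15, so |A_typical| ~ 2^116.15 = 9.218e+34

9.218e+34


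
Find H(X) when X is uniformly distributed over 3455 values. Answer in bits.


H = log2(n) = log2(3455) = 11.7545

11.7545 bits


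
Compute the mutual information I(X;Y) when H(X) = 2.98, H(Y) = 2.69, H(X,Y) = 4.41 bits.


I(X;Y) = H(X) + H(Y) - H(X,Y) = 2.98 + 2.69 - 4.41 = 1.26

1.26 bits


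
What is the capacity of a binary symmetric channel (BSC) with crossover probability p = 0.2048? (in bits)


H(p) = -p*log2(p) - (1-p)*log2(1-p) = -0.2048*log2(0.2048) - 0.7952*log2(0.7952) = 0.468523 + 0.262901 = 0.7314. C = 1 - H(p) = 1 - 0.7314 = 0.2686

0.2686 bits


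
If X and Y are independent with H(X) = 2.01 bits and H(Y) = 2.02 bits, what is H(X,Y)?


For independent variables, H(X,Y) = H(X) + H(Y) = 2.01 + 2.02 = 4.03

4.03 bits


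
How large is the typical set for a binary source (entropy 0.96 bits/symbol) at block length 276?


log2|A_typical| = nH = 276 * 0.96 = 264.96, so |A_typical| ~ 2^264.96 = 5.766e+79

5.766e+79


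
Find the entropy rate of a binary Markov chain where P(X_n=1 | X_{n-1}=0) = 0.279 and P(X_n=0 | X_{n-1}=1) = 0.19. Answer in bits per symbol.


Stationary distribution: pi_0 = p10/(p01+p10) = 0.4051, pi_1 = 0.5949. Entropy rate H' = pi_0*H(p01) + pi_1*H(p10) = 0.4051*0.8541 + 0.5949*0.7015 = 0.7633

0.7633 bits/symbol


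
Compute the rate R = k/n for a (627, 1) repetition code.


Rate = k/n = 1/627

1/627


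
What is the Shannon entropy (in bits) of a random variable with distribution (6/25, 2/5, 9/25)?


H = -sum(p_i * log2(p_i)). Terms: -(6/25)*log2(6/25) = 0.494134; -(2/5)*log2(2/5) = 0.528771; -(9/25)*log2(9/25) = 0.530615. H = 0.494134 + 0.528771 + 0.530615 = 1.5535

1.5535 bits


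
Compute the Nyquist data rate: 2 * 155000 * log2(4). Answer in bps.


Rate = 2 * B * log2(M) = 2 * 155000 * 2.0 = 620000.0

620000.0 bps


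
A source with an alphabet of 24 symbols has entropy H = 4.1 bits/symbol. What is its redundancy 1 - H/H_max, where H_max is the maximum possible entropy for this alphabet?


H_max = log2(K) = log2(24) = 4.585 bits/symbol. Redundancy = 1 - H/H_max = 1 - 4.1/4.585 = 1 - 0.8942 = 0.1058

0.1058


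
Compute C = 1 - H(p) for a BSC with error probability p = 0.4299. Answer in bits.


H(p) = -p*log2(p) - (1-p)*log2(1-p) = -0.4299*log2(0.4299) - 0.5701*log2(0.5701) = 0.523587 + 0.462188 = 0.9858. C = 1 - H(p) = 1 - 0.9858 = 0.0142

0.0142 bits


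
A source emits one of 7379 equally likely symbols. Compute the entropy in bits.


H = log2(n) = log2(7379) = 12.8492

12.8492 bits


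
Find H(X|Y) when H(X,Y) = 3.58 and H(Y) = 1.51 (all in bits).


H(X|Y) = H(X,Y) - H(Y) = 3.58 - 1.51 = 2.07

2.07 bits


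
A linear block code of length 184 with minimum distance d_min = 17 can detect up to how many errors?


Detection capability = d_min - 1 = 17 - 1 = 16

16 errors


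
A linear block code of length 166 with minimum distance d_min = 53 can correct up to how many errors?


Correction capability = floor((d-1)/2) = floor((53-1)/2) = 26

26 errors


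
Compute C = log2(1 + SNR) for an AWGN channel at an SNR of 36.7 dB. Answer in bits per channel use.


SNR_linear = 10^(36.7/10) = 4677.3514; C = log2(1 + SNR_linear) = log2(1 + 4677.3514) = 12.1918

12.1918 bits/channel use


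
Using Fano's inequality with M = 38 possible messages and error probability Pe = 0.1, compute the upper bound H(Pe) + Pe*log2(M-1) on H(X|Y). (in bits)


H(Pe) = -Pe*log2(Pe) - (1-Pe)*log2(1-Pe) = -0.1*log2(0.1) - 0.9*log2(0.9) = 0.332193 + 0.136803 = 0.469. Pe*log2(M-1) = 0.1*log2(37) = 0.520945. Bound = H(Pe) + Pe*log2(M-1) = 0.332193 + 0.136803 + 0.520945 = 0.9899

0.9899 bits


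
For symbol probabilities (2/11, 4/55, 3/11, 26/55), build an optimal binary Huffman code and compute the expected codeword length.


Huffman construction (repeatedly merge the two least-probable nodes; each merge adds 1 bit to every symbol beneath it): 4/55 + 2/11 = 14/55; 14/55 + 3/11 = 29/55; 26/55 + 29/55 = 1. Resulting codeword lengths (in the order the probabilities were given): (3, 3, 2, 1). L_avg = sum(p_i * l_i) = 2/11*3 + 4/55*3 + 3/11*2 + 26/55*1 = 98/55 = 1.7818

1.7818 bits


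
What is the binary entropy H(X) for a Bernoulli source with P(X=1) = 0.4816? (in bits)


H = -p*log2(p) - (1-p)*log2(1-p). -0.4816*log2(0.4816) = 0.507651; -0.5184*log2(0.5184) = 0.491372. H = 0.507651 + 0.491372 = 0.999

0.999 bits


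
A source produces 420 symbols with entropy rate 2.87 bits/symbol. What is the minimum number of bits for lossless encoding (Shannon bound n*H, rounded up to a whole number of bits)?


Minimum bits >= n * H = 420 * 2.87 = 1205.4, rounded up to a whole number of bits = 1206

1206 bits


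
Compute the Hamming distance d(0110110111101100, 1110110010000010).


Count differing positions: ^ . . . . . . ^ . ^ ^ . ^ ^ ^ . = 7 differences

7


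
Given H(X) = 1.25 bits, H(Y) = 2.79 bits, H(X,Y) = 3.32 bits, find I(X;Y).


I(X;Y) = H(X) + H(Y) - H(X,Y) = 1.25 + 2.79 - 3.32 = 0.72

0.72 bits


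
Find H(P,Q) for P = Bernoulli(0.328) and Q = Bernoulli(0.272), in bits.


H(P,Q) = -p*log2(q) - (1-p)*log2(1-q). -0.328*log2(0.272) = 0.616089; -0.672*log2(0.728) = 0.307769. H(P,Q) = 0.616089 + 0.307769 = 0.9239

0.9239 bits


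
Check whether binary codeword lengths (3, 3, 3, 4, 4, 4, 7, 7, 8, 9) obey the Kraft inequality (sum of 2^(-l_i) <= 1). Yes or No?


Kraft sum = sum(2^(-l_i)) = 0.584, need <= 1. Result: satisfied (a binary prefix-free code with these lengths exists)

Yes


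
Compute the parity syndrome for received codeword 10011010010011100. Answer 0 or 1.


Syndrome = XOR of all bits = 1 XOR 0 XOR 0 XOR 1 XOR 1 XOR 0 XOR 1 XOR 0 XOR 0 XOR 1 XOR 0 XOR 0 XOR 1 XOR 1 XOR 1 XOR 0 XOR 0 = 0

0


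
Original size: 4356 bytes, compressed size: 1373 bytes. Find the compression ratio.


Ratio = original / compressed = 4356 / 1373 = 3.1726

3.1726


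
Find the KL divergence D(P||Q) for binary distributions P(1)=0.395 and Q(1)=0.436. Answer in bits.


KL = p*log2(p/q) + (1-p)*log2((1-p)/(1-q)) = 0.395*log2(0.395/0.436) + 0.605*log2(0.605/0.564) = 0.005

0.005 bits


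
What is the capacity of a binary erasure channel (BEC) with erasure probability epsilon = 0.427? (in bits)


C = 1 - epsilon = 1 - 0.427 = 0.573

0.573 bits


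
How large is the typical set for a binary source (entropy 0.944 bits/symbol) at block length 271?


log2|A_typical| = nH = 271 * 0.944 = 255.824, so |A_typical| ~ 2^255.824 = 1.025e+77

1.025e+77


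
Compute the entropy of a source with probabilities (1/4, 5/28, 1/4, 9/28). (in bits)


H = -sum(p_i * log2(p_i)). Terms: -(1/4)*log2(1/4) = 0.500000; -(5/28)*log2(5/28) = 0.443826; -(1/4)*log2(1/4) = 0.500000; -(9/28)*log2(9/28) = 0.526317. H = 0.500000 + 0.443826 + 0.500000 + 0.526317 = 1.9701

1.9701 bits


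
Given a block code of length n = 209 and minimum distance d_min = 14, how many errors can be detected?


Detection capability = d_min - 1 = 14 - 1 = 13

13 errors


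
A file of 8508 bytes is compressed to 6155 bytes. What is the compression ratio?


Ratio = original / compressed = 8508 / 6155 = 1.3823

1.3823


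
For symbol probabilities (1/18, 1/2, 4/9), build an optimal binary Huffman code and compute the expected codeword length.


Huffman construction (repeatedly merge the two least-probable nodes; each merge adds 1 bit to every symbol beneath it): 1/18 + 4/9 = 1/2; 1/2 + 1/2 = 1. Resulting codeword lengths (in the order the probabilities were given): (2, 1, 2). L_avg = sum(p_i * l_i) = 1/18*2 + 1/2*1 + 4/9*2 = 3/2 = 1.5

1.5 bits


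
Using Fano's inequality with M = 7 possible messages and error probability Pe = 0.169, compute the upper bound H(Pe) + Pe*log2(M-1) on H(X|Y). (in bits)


H(Pe) = -Pe*log2(Pe) - (1-Pe)*log2(1-Pe) = -0.169*log2(0.169) - 0.831*log2(0.831) = 0.433469 + 0.221943 = 0.6554. Pe*log2(M-1) = 0.169*log2(6) = 0.436859. Bound = H(Pe) + Pe*log2(M-1) = 0.433469 + 0.221943 + 0.436859 = 1.0923

1.0923 bits


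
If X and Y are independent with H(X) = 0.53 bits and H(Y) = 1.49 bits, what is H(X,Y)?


For independent variables, H(X,Y) = H(X) + H(Y) = 0.53 + 1.49 = 2.02

2.02 bits


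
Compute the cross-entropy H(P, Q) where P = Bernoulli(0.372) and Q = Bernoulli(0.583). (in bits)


H(P,Q) = -p*log2(q) - (1-p)*log2(1-q). -0.372*log2(0.583) = 0.289577; -0.628*log2(0.417) = 0.792461. H(P,Q) = 0.289577 + 0.792461 = 1.082

1.082 bits


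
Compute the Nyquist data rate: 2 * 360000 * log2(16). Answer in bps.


Rate = 2 * B * log2(M) = 2 * 360000 * 4.0 = 2880000.0

2880000.0 bps


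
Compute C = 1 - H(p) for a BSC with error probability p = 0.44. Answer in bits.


H(p) = -p*log2(p) - (1-p)*log2(1-p) = -0.44*log2(0.44) - 0.56*log2(0.56) = 0.521147 + 0.468441 = 0.9896. C = 1 - H(p) = 1 - 0.9896 = 0.0104

0.0104 bits


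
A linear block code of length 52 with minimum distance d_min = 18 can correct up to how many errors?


Correction capability = floor((d-1)/2) = floor((18-1)/2) = 8

8 errors


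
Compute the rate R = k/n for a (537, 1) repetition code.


Rate = k/n = 1/537

1/537


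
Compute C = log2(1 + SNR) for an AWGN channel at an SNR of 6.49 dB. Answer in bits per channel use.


SNR_linear = 10^(6.49/10) = 4.4566; C = log2(1 + SNR_linear) = log2(1 + 4.4566) = 2.448

2.448 bits/channel use
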